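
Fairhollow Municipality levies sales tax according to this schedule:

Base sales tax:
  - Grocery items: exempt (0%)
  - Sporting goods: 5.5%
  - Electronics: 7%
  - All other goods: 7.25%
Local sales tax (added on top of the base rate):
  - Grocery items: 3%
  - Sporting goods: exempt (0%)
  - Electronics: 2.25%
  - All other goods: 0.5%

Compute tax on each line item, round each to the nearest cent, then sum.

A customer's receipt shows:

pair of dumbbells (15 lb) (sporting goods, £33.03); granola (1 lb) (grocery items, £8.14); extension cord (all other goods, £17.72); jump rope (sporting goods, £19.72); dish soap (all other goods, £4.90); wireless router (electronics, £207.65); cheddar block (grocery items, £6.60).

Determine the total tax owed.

Pair of dumbbells (15 lb) £33.03: sporting goods → 5.5% + 0% local = 5.5% → £1.82
Granola (1 lb) £8.14: grocery items → 0% + 3% local = 3% → £0.24
Extension cord £17.72: all other goods → 7.25% + 0.5% local = 7.75% → £1.37
Jump rope £19.72: sporting goods → 5.5% + 0% local = 5.5% → £1.08
Dish soap £4.90: all other goods → 7.25% + 0.5% local = 7.75% → £0.38
Wireless router £207.65: electronics → 7% + 2.25% local = 9.25% → £19.21
Cheddar block £6.60: grocery items → 0% + 3% local = 3% → £0.20
Total tax = £1.82 + £0.24 + £1.37 + £1.08 + £0.38 + £19.21 + £0.20 = £24.30

£24.30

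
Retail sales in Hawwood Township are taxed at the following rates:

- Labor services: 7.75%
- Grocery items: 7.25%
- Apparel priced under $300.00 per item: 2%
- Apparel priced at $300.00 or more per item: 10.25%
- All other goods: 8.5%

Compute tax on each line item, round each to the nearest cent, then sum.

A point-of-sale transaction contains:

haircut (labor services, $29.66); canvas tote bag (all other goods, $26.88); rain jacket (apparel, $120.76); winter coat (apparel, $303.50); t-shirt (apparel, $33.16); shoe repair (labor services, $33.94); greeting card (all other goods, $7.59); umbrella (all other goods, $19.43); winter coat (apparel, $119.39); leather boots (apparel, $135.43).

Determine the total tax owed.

$48.80

Haircut $29.66: labor services → 7.75% → $2.30
Canvas tote bag $26.88: all other goods → 8.5% → $2.28
Rain jacket $120.76: apparel, under $300.00 → 2% → $2.42
Winter coat $303.50: apparel, $300.00 or more → 10.25% → $31.11
T-shirt $33.16: apparel, under $300.00 → 2% → $0.66
Shoe repair $33.94: labor services → 7.75% → $2.63
Greeting card $7.59: all other goods → 8.5% → $0.65
Umbrella $19.43: all other goods → 8.5% → $1.65
Winter coat $119.39: apparel, under $300.00 → 2% → $2.39
Leather boots $135.43: apparel, under $300.00 → 2% → $2.71
Total tax = $2.30 + $2.28 + $2.42 + $31.11 + $0.66 + $2.63 + $0.65 + $1.65 + $2.39 + $2.71 = $48.80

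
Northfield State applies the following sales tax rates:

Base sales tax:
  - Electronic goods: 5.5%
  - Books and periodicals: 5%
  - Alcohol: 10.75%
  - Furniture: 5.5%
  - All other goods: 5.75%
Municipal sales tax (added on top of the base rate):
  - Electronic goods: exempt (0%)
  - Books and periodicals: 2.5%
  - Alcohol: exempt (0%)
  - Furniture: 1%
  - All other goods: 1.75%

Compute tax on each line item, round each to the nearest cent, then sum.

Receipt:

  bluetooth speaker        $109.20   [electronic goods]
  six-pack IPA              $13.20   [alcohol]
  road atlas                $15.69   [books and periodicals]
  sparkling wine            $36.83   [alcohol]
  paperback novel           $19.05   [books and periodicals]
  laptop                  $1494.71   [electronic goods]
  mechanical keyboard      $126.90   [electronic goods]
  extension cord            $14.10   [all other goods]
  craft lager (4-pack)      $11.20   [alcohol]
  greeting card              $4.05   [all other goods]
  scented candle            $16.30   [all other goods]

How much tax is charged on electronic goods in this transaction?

$95.20

Bluetooth speaker $109.20: electronic goods → 5.5% + 0% municipal = 5.5% → $6.01
Laptop $1494.71: electronic goods → 5.5% + 0% municipal = 5.5% → $82.21
Mechanical keyboard $126.90: electronic goods → 5.5% + 0% municipal = 5.5% → $6.98
Tax on electronic goods = $6.01 + $82.21 + $6.98 = $95.20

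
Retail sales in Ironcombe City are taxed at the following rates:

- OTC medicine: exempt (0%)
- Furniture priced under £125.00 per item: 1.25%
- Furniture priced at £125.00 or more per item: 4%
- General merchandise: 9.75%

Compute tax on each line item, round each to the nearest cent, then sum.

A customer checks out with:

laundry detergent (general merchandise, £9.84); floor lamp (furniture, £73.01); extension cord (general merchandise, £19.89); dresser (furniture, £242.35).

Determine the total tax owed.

£13.50

Laundry detergent £9.84: general merchandise → 9.75% → £0.96
Floor lamp £73.01: furniture, under £125.00 → 1.25% → £0.91
Extension cord £19.89: general merchandise → 9.75% → £1.94
Dresser £242.35: furniture, £125.00 or more → 4% → £9.69
Total tax = £0.96 + £0.91 + £1.94 + £9.69 = £13.50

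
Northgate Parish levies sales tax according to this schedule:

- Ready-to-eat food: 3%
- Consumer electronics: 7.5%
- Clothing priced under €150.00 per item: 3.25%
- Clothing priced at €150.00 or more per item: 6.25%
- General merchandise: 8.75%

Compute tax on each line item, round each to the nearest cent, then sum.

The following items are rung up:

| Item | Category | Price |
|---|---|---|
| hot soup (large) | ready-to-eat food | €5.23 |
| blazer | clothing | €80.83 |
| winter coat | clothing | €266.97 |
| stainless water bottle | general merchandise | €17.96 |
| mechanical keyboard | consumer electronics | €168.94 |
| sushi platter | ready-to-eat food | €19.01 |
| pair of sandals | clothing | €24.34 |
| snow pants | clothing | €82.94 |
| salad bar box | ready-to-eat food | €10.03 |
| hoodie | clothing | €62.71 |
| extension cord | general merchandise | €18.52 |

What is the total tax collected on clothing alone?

€24.85

Blazer €80.83: clothing, under €150.00 → 3.25% → €2.63
Winter coat €266.97: clothing, €150.00 or more → 6.25% → €16.69
Pair of sandals €24.34: clothing, under €150.00 → 3.25% → €0.79
Snow pants €82.94: clothing, under €150.00 → 3.25% → €2.70
Hoodie €62.71: clothing, under €150.00 → 3.25% → €2.04
Tax on clothing = €2.63 + €16.69 + €0.79 + €2.70 + €2.04 = €24.85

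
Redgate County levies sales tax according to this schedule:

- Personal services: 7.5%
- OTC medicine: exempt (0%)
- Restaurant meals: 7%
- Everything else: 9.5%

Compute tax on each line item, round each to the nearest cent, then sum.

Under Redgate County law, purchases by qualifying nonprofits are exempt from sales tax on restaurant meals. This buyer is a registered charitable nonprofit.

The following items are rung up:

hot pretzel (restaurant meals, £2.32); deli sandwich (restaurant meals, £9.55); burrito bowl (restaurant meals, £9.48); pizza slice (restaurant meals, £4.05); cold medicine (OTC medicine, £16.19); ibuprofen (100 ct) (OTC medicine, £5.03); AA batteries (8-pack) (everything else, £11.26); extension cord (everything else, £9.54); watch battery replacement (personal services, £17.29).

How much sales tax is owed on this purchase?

£3.28

Hot pretzel £2.32: restaurant meals, buyer-exempt → 0% → £0.00
Deli sandwich £9.55: restaurant meals, buyer-exempt → 0% → £0.00
Burrito bowl £9.48: restaurant meals, buyer-exempt → 0% → £0.00
Pizza slice £4.05: restaurant meals, buyer-exempt → 0% → £0.00
Cold medicine £16.19: OTC medicine → 0% → £0.00
Ibuprofen (100 ct) £5.03: OTC medicine → 0% → £0.00
AA batteries (8-pack) £11.26: everything else → 9.5% → £1.07
Extension cord £9.54: everything else → 9.5% → £0.91
Watch battery replacement £17.29: personal services → 7.5% → £1.30
Total tax = £1.07 + £0.91 + £1.30 = £3.28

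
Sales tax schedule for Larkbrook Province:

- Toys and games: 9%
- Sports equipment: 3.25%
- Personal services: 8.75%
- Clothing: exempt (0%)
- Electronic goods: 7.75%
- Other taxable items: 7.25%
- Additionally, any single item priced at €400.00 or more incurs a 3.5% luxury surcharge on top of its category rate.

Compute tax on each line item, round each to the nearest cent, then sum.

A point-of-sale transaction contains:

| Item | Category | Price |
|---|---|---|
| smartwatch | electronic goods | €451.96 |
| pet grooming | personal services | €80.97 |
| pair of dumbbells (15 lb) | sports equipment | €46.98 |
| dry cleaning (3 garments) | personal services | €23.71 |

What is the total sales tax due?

Smartwatch €451.96: electronic goods → 7.75% + 3.5% surcharge = 11.25% → €50.85
Pet grooming €80.97: personal services → 8.75% → €7.08
Pair of dumbbells (15 lb) €46.98: sports equipment → 3.25% → €1.53
Dry cleaning (3 garments) €23.71: personal services → 8.75% → €2.07
Total tax = €50.85 + €7.08 + €1.53 + €2.07 = €61.53

€61.53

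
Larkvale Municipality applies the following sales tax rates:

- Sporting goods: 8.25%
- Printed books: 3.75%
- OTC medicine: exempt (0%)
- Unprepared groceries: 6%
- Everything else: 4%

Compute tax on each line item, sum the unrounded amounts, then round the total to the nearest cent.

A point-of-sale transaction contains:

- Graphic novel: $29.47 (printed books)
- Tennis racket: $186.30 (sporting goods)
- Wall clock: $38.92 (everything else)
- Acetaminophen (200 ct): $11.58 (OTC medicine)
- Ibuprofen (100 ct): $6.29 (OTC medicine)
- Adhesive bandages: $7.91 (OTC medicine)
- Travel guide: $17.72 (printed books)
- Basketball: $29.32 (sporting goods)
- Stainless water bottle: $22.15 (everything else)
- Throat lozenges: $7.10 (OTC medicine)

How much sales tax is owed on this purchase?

Graphic novel $29.47: printed books → 3.75% → $1.105125
Tennis racket $186.30: sporting goods → 8.25% → $15.36975
Wall clock $38.92: everything else → 4% → $1.5568
Acetaminophen (200 ct) $11.58: OTC medicine → 0% → $0.00
Ibuprofen (100 ct) $6.29: OTC medicine → 0% → $0.00
Adhesive bandages $7.91: OTC medicine → 0% → $0.00
Travel guide $17.72: printed books → 3.75% → $0.6645
Basketball $29.32: sporting goods → 8.25% → $2.4189
Stainless water bottle $22.15: everything else → 4% → $0.886
Throat lozenges $7.10: OTC medicine → 0% → $0.00
Unrounded tax sum = $22.001075 → $22.00

$22.00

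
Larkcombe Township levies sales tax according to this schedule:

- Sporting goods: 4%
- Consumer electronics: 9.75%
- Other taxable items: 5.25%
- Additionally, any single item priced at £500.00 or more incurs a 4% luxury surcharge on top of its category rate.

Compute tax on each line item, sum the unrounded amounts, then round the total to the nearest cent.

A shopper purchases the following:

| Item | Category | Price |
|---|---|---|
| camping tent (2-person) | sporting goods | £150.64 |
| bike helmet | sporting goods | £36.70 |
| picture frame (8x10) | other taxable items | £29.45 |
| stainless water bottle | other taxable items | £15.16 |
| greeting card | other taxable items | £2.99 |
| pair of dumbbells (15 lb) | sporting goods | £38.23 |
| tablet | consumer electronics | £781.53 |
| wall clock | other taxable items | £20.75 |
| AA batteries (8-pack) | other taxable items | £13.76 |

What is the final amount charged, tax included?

Camping tent (2-person) £150.64: sporting goods → 4% → £6.0256
Bike helmet £36.70: sporting goods → 4% → £1.468
Picture frame (8x10) £29.45: other taxable items → 5.25% → £1.546125
Stainless water bottle £15.16: other taxable items → 5.25% → £0.7959
Greeting card £2.99: other taxable items → 5.25% → £0.156975
Pair of dumbbells (15 lb) £38.23: sporting goods → 4% → £1.5292
Tablet £781.53: consumer electronics → 9.75% + 4% surcharge = 13.75% → £107.460375
Wall clock £20.75: other taxable items → 5.25% → £1.089375
AA batteries (8-pack) £13.76: other taxable items → 5.25% → £0.7224
Subtotal = £1089.21; unrounded tax = £120.79395 → £120.79; total due = £1210.00

£1210.00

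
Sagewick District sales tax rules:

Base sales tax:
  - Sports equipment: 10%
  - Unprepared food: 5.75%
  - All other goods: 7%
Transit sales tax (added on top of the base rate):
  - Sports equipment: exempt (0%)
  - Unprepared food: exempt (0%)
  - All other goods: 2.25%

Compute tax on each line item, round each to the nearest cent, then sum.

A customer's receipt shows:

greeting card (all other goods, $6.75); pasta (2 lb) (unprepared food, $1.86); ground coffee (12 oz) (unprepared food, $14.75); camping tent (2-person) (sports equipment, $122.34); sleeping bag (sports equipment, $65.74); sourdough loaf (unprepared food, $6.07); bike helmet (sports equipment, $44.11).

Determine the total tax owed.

$25.14

Greeting card $6.75: all other goods → 7% + 2.25% transit = 9.25% → $0.62
Pasta (2 lb) $1.86: unprepared food → 5.75% + 0% transit = 5.75% → $0.11
Ground coffee (12 oz) $14.75: unprepared food → 5.75% + 0% transit = 5.75% → $0.85
Camping tent (2-person) $122.34: sports equipment → 10% + 0% transit = 10% → $12.23
Sleeping bag $65.74: sports equipment → 10% + 0% transit = 10% → $6.57
Sourdough loaf $6.07: unprepared food → 5.75% + 0% transit = 5.75% → $0.35
Bike helmet $44.11: sports equipment → 10% + 0% transit = 10% → $4.41
Total tax = $0.62 + $0.11 + $0.85 + $12.23 + $6.57 + $0.35 + $4.41 = $25.14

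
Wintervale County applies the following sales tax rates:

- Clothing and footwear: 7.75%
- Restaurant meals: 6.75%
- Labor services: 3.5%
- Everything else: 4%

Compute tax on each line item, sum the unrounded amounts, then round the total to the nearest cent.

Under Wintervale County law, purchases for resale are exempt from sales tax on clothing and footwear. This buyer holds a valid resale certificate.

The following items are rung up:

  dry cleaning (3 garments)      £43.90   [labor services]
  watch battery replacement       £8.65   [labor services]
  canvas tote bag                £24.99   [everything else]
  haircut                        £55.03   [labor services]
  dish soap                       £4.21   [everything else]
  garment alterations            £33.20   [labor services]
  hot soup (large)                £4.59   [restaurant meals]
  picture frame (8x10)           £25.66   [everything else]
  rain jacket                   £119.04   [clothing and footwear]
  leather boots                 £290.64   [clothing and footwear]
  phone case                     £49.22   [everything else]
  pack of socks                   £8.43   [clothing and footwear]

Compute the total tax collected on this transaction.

£9.40

Dry cleaning (3 garments) £43.90: labor services → 3.5% → £1.5365
Watch battery replacement £8.65: labor services → 3.5% → £0.30275
Canvas tote bag £24.99: everything else → 4% → £0.9996
Haircut £55.03: labor services → 3.5% → £1.92605
Dish soap £4.21: everything else → 4% → £0.1684
Garment alterations £33.20: labor services → 3.5% → £1.162
Hot soup (large) £4.59: restaurant meals → 6.75% → £0.309825
Picture frame (8x10) £25.66: everything else → 4% → £1.0264
Rain jacket £119.04: clothing and footwear, buyer-exempt → 0% → £0.00
Leather boots £290.64: clothing and footwear, buyer-exempt → 0% → £0.00
Phone case £49.22: everything else → 4% → £1.9688
Pack of socks £8.43: clothing and footwear, buyer-exempt → 0% → £0.00
Unrounded tax sum = £9.400325 → £9.40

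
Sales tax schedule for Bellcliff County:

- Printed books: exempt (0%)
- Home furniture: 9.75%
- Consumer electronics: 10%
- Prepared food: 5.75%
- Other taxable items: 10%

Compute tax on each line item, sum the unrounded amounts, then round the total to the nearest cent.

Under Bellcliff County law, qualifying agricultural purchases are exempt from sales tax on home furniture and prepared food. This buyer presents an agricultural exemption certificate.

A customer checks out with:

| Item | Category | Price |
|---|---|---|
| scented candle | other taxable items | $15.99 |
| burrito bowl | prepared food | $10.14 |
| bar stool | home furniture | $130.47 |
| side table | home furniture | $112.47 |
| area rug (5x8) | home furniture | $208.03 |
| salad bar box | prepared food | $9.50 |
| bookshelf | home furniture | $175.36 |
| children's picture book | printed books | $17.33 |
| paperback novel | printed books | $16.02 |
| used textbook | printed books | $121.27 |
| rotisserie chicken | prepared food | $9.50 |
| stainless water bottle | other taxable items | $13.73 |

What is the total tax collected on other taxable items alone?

Scented candle $15.99: other taxable items → 10% → $1.599
Stainless water bottle $13.73: other taxable items → 10% → $1.373
Tax on other taxable items: unrounded sum = $2.972 → $2.97

$2.97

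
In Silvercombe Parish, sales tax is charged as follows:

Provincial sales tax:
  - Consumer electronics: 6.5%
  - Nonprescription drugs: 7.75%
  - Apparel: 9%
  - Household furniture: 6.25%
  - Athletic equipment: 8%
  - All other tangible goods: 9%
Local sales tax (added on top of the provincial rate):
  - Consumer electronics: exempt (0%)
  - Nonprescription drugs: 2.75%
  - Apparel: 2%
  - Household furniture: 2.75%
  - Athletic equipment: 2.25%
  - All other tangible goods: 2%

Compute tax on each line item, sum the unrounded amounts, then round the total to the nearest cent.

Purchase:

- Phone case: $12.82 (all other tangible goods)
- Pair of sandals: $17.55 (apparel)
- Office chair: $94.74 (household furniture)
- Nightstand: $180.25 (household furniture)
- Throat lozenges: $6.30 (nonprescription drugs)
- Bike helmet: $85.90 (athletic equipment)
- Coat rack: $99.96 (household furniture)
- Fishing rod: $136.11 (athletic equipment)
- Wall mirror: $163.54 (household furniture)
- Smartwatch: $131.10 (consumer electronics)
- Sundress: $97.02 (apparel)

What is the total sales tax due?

$94.42

Phone case $12.82: all other tangible goods → 9% + 2% local = 11% → $1.4102
Pair of sandals $17.55: apparel → 9% + 2% local = 11% → $1.9305
Office chair $94.74: household furniture → 6.25% + 2.75% local = 9% → $8.5266
Nightstand $180.25: household furniture → 6.25% + 2.75% local = 9% → $16.2225
Throat lozenges $6.30: nonprescription drugs → 7.75% + 2.75% local = 10.5% → $0.6615
Bike helmet $85.90: athletic equipment → 8% + 2.25% local = 10.25% → $8.80475
Coat rack $99.96: household furniture → 6.25% + 2.75% local = 9% → $8.9964
Fishing rod $136.11: athletic equipment → 8% + 2.25% local = 10.25% → $13.951275
Wall mirror $163.54: household furniture → 6.25% + 2.75% local = 9% → $14.7186
Smartwatch $131.10: consumer electronics → 6.5% + 0% local = 6.5% → $8.5215
Sundress $97.02: apparel → 9% + 2% local = 11% → $10.6722
Unrounded tax sum = $94.416025 → $94.42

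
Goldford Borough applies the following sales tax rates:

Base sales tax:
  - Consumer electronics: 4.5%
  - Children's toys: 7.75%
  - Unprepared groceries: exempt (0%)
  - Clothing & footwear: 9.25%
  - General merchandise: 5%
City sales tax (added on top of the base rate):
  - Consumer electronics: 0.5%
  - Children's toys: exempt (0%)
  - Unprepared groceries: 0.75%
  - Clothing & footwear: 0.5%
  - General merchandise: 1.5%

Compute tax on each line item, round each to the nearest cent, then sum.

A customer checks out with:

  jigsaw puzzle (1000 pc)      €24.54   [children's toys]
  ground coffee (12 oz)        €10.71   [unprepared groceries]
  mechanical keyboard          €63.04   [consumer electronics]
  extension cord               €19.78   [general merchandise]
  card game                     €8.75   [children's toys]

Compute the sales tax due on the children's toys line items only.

€2.58

Jigsaw puzzle (1000 pc) €24.54: children's toys → 7.75% + 0% city = 7.75% → €1.90
Card game €8.75: children's toys → 7.75% + 0% city = 7.75% → €0.68
Tax on children's toys = €1.90 + €0.68 = €2.58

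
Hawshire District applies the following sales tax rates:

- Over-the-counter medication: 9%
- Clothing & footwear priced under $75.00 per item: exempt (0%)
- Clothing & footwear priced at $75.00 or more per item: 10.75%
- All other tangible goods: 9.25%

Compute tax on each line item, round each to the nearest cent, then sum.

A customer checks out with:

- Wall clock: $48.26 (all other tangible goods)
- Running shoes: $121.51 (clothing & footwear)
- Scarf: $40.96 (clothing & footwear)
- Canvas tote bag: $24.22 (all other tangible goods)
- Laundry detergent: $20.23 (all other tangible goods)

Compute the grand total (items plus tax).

Wall clock $48.26: all other tangible goods → 9.25% → $4.46
Running shoes $121.51: clothing & footwear, $75.00 or more → 10.75% → $13.06
Scarf $40.96: clothing & footwear, under $75.00 → 0% → $0.00
Canvas tote bag $24.22: all other tangible goods → 9.25% → $2.24
Laundry detergent $20.23: all other tangible goods → 9.25% → $1.87
Subtotal = $255.18; tax = $21.63; total due = $276.81

$276.81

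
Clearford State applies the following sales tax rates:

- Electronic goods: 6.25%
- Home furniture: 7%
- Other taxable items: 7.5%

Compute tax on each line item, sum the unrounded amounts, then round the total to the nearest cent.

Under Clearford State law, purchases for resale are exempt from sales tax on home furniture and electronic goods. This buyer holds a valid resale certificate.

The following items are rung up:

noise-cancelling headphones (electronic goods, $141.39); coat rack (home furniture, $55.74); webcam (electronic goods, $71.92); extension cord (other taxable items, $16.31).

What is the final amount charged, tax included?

$286.58

Noise-cancelling headphones $141.39: electronic goods, buyer-exempt → 0% → $0.00
Coat rack $55.74: home furniture, buyer-exempt → 0% → $0.00
Webcam $71.92: electronic goods, buyer-exempt → 0% → $0.00
Extension cord $16.31: other taxable items → 7.5% → $1.22325
Subtotal = $285.36; unrounded tax = $1.22325 → $1.22; total due = $286.58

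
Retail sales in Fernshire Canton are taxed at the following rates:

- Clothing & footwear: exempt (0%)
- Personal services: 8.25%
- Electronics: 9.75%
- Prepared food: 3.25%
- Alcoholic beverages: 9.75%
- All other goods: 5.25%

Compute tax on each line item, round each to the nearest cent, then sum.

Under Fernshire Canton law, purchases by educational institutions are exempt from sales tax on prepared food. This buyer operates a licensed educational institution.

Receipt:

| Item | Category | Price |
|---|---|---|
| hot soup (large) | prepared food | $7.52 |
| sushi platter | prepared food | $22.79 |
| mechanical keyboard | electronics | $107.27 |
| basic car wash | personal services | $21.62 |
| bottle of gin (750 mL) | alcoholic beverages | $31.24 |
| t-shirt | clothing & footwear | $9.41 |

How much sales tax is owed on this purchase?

$15.29

Hot soup (large) $7.52: prepared food, buyer-exempt → 0% → $0.00
Sushi platter $22.79: prepared food, buyer-exempt → 0% → $0.00
Mechanical keyboard $107.27: electronics → 9.75% → $10.46
Basic car wash $21.62: personal services → 8.25% → $1.78
Bottle of gin (750 mL) $31.24: alcoholic beverages → 9.75% → $3.05
T-shirt $9.41: clothing & footwear → 0% → $0.00
Total tax = $10.46 + $1.78 + $3.05 = $15.29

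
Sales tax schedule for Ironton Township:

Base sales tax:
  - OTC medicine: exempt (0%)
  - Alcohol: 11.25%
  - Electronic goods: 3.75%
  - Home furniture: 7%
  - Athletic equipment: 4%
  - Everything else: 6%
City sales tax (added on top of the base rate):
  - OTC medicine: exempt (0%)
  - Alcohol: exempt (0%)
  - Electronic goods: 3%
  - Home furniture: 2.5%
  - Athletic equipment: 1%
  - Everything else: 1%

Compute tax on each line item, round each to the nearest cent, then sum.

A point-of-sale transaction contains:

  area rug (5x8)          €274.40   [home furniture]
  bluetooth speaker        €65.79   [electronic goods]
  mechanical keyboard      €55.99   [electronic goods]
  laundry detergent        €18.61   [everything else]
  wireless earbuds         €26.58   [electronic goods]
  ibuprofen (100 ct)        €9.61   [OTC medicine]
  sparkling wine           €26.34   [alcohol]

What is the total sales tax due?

€40.34

Area rug (5x8) €274.40: home furniture → 7% + 2.5% city = 9.5% → €26.07
Bluetooth speaker €65.79: electronic goods → 3.75% + 3% city = 6.75% → €4.44
Mechanical keyboard €55.99: electronic goods → 3.75% + 3% city = 6.75% → €3.78
Laundry detergent €18.61: everything else → 6% + 1% city = 7% → €1.30
Wireless earbuds €26.58: electronic goods → 3.75% + 3% city = 6.75% → €1.79
Ibuprofen (100 ct) €9.61: OTC medicine → 0% + 0% city = 0% → €0.00
Sparkling wine €26.34: alcohol → 11.25% + 0% city = 11.25% → €2.96
Total tax = €26.07 + €4.44 + €3.78 + €1.30 + €1.79 + €2.96 = €40.34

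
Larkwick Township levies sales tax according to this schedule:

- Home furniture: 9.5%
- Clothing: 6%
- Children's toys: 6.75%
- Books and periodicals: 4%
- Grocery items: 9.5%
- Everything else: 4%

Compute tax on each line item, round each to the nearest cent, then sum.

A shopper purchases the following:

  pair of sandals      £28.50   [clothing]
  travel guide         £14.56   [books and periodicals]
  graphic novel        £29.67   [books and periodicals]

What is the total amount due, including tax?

£76.21

Pair of sandals £28.50: clothing → 6% → £1.71
Travel guide £14.56: books and periodicals → 4% → £0.58
Graphic novel £29.67: books and periodicals → 4% → £1.19
Subtotal = £72.73; tax = £3.48; total due = £76.21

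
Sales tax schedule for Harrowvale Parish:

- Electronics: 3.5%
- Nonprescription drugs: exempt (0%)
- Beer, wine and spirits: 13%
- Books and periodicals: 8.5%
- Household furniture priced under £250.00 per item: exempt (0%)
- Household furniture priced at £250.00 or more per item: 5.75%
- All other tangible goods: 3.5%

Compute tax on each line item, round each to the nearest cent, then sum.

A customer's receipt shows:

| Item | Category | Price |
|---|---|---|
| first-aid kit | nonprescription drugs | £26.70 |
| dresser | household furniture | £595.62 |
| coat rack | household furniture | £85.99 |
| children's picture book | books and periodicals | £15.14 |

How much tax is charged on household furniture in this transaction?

£34.25

Dresser £595.62: household furniture, £250.00 or more → 5.75% → £34.25
Coat rack £85.99: household furniture, under £250.00 → 0% → £0.00
Tax on household furniture = £34.25 + £0.00 = £34.25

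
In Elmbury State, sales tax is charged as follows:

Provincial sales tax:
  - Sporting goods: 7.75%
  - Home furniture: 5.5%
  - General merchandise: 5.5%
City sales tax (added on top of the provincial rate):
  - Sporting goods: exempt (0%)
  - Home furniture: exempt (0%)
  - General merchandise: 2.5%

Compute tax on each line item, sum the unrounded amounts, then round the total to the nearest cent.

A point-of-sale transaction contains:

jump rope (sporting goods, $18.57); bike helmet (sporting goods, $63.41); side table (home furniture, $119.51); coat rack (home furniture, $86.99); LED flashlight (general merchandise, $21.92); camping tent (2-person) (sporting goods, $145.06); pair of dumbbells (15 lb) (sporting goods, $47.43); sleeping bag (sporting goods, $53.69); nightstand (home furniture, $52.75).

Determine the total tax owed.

$41.44

Jump rope $18.57: sporting goods → 7.75% + 0% city = 7.75% → $1.439175
Bike helmet $63.41: sporting goods → 7.75% + 0% city = 7.75% → $4.914275
Side table $119.51: home furniture → 5.5% + 0% city = 5.5% → $6.57305
Coat rack $86.99: home furniture → 5.5% + 0% city = 5.5% → $4.78445
LED flashlight $21.92: general merchandise → 5.5% + 2.5% city = 8% → $1.7536
Camping tent (2-person) $145.06: sporting goods → 7.75% + 0% city = 7.75% → $11.24215
Pair of dumbbells (15 lb) $47.43: sporting goods → 7.75% + 0% city = 7.75% → $3.675825
Sleeping bag $53.69: sporting goods → 7.75% + 0% city = 7.75% → $4.160975
Nightstand $52.75: home furniture → 5.5% + 0% city = 5.5% → $2.90125
Unrounded tax sum = $41.44475 → $41.44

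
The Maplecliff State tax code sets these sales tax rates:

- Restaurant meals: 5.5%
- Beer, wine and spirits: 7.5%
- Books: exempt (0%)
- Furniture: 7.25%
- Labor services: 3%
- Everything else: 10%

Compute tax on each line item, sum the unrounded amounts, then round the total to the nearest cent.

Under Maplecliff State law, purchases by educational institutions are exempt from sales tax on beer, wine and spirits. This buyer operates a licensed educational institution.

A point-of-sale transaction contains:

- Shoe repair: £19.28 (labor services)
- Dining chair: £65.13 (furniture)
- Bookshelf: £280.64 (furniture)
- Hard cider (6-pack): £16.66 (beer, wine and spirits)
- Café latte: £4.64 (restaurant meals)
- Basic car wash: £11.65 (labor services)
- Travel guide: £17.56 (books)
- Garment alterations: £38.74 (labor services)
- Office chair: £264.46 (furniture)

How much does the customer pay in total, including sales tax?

£765.35

Shoe repair £19.28: labor services → 3% → £0.5784
Dining chair £65.13: furniture → 7.25% → £4.721925
Bookshelf £280.64: furniture → 7.25% → £20.3464
Hard cider (6-pack) £16.66: beer, wine and spirits, buyer-exempt → 0% → £0.00
Café latte £4.64: restaurant meals → 5.5% → £0.2552
Basic car wash £11.65: labor services → 3% → £0.3495
Travel guide £17.56: books → 0% → £0.00
Garment alterations £38.74: labor services → 3% → £1.1622
Office chair £264.46: furniture → 7.25% → £19.17335
Subtotal = £718.76; unrounded tax = £46.586975 → £46.59; total due = £765.35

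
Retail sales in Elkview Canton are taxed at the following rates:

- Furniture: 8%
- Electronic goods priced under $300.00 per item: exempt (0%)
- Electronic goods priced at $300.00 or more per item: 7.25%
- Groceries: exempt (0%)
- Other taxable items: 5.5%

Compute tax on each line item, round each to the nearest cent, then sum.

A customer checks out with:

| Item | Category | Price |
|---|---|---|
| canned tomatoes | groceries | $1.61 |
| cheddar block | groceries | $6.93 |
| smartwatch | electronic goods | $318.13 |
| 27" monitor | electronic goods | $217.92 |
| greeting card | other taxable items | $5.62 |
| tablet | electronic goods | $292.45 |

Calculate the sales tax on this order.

$23.37

Canned tomatoes $1.61: groceries → 0% → $0.00
Cheddar block $6.93: groceries → 0% → $0.00
Smartwatch $318.13: electronic goods, $300.00 or more → 7.25% → $23.06
27" monitor $217.92: electronic goods, under $300.00 → 0% → $0.00
Greeting card $5.62: other taxable items → 5.5% → $0.31
Tablet $292.45: electronic goods, under $300.00 → 0% → $0.00
Total tax = $23.06 + $0.31 = $23.37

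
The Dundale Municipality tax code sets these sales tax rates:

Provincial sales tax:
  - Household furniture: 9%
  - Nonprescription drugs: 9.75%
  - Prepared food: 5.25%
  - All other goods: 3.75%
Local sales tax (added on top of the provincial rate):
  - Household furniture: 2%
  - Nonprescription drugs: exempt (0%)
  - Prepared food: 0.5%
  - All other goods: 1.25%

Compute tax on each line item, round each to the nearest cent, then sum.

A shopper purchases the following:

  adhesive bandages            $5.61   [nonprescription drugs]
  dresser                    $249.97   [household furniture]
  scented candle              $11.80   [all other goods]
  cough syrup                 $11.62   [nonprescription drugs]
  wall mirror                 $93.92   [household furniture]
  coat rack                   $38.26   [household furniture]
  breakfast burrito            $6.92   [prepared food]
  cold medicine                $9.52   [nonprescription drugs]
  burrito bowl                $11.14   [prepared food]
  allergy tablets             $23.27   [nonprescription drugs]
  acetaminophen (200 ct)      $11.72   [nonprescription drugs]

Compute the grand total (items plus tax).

Adhesive bandages $5.61: nonprescription drugs → 9.75% + 0% local = 9.75% → $0.55
Dresser $249.97: household furniture → 9% + 2% local = 11% → $27.50
Scented candle $11.80: all other goods → 3.75% + 1.25% local = 5% → $0.59
Cough syrup $11.62: nonprescription drugs → 9.75% + 0% local = 9.75% → $1.13
Wall mirror $93.92: household furniture → 9% + 2% local = 11% → $10.33
Coat rack $38.26: household furniture → 9% + 2% local = 11% → $4.21
Breakfast burrito $6.92: prepared food → 5.25% + 0.5% local = 5.75% → $0.40
Cold medicine $9.52: nonprescription drugs → 9.75% + 0% local = 9.75% → $0.93
Burrito bowl $11.14: prepared food → 5.25% + 0.5% local = 5.75% → $0.64
Allergy tablets $23.27: nonprescription drugs → 9.75% + 0% local = 9.75% → $2.27
Acetaminophen (200 ct) $11.72: nonprescription drugs → 9.75% + 0% local = 9.75% → $1.14
Subtotal = $473.75; tax = $49.69; total due = $523.44

$523.44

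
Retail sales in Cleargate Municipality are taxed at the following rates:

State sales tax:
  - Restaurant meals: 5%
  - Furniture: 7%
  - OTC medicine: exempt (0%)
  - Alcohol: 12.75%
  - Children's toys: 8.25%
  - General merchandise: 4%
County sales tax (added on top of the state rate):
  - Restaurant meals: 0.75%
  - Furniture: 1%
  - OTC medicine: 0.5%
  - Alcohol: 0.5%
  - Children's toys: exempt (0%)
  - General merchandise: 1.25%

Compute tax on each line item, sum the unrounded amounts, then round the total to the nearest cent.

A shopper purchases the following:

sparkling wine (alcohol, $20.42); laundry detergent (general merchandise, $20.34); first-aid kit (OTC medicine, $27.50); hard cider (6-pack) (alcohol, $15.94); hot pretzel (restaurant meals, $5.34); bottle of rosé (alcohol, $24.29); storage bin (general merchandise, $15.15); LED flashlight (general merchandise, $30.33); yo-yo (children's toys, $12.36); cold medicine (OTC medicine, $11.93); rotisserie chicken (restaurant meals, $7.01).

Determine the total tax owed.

$13.42

Sparkling wine $20.42: alcohol → 12.75% + 0.5% county = 13.25% → $2.70565
Laundry detergent $20.34: general merchandise → 4% + 1.25% county = 5.25% → $1.06785
First-aid kit $27.50: OTC medicine → 0% + 0.5% county = 0.5% → $0.1375
Hard cider (6-pack) $15.94: alcohol → 12.75% + 0.5% county = 13.25% → $2.11205
Hot pretzel $5.34: restaurant meals → 5% + 0.75% county = 5.75% → $0.30705
Bottle of rosé $24.29: alcohol → 12.75% + 0.5% county = 13.25% → $3.218425
Storage bin $15.15: general merchandise → 4% + 1.25% county = 5.25% → $0.795375
LED flashlight $30.33: general merchandise → 4% + 1.25% county = 5.25% → $1.592325
Yo-yo $12.36: children's toys → 8.25% + 0% county = 8.25% → $1.0197
Cold medicine $11.93: OTC medicine → 0% + 0.5% county = 0.5% → $0.05965
Rotisserie chicken $7.01: restaurant meals → 5% + 0.75% county = 5.75% → $0.403075
Unrounded tax sum = $13.41865 → $13.42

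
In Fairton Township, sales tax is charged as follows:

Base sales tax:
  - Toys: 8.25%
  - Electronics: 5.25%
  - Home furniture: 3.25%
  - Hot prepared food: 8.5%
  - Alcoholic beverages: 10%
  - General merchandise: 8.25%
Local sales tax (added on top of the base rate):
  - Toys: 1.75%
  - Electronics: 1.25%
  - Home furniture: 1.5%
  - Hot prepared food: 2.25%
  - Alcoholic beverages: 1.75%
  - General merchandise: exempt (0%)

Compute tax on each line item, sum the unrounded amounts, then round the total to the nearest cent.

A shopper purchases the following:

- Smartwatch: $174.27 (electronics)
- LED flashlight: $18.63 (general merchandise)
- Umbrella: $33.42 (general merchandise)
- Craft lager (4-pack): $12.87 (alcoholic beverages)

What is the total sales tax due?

$17.13

Smartwatch $174.27: electronics → 5.25% + 1.25% local = 6.5% → $11.32755
LED flashlight $18.63: general merchandise → 8.25% + 0% local = 8.25% → $1.536975
Umbrella $33.42: general merchandise → 8.25% + 0% local = 8.25% → $2.75715
Craft lager (4-pack) $12.87: alcoholic beverages → 10% + 1.75% local = 11.75% → $1.512225
Unrounded tax sum = $17.1339 → $17.13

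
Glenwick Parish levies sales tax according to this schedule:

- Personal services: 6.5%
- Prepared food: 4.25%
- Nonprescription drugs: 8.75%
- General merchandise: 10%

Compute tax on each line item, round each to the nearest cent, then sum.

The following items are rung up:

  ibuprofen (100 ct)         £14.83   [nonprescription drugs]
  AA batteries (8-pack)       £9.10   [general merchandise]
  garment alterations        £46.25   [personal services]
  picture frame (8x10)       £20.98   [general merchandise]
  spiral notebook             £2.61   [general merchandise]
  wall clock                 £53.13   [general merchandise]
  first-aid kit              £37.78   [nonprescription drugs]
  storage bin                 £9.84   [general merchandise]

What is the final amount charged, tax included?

Ibuprofen (100 ct) £14.83: nonprescription drugs → 8.75% → £1.30
AA batteries (8-pack) £9.10: general merchandise → 10% → £0.91
Garment alterations £46.25: personal services → 6.5% → £3.01
Picture frame (8x10) £20.98: general merchandise → 10% → £2.10
Spiral notebook £2.61: general merchandise → 10% → £0.26
Wall clock £53.13: general merchandise → 10% → £5.31
First-aid kit £37.78: nonprescription drugs → 8.75% → £3.31
Storage bin £9.84: general merchandise → 10% → £0.98
Subtotal = £194.52; tax = £17.18; total due = £211.70

£211.70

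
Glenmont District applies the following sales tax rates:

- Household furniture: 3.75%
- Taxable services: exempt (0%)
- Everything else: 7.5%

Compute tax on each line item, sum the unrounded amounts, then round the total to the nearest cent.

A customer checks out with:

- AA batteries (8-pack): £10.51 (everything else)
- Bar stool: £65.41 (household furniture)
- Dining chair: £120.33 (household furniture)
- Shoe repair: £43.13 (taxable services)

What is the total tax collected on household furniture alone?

£6.97

Bar stool £65.41: household furniture → 3.75% → £2.452875
Dining chair £120.33: household furniture → 3.75% → £4.512375
Tax on household furniture: unrounded sum = £6.96525 → £6.97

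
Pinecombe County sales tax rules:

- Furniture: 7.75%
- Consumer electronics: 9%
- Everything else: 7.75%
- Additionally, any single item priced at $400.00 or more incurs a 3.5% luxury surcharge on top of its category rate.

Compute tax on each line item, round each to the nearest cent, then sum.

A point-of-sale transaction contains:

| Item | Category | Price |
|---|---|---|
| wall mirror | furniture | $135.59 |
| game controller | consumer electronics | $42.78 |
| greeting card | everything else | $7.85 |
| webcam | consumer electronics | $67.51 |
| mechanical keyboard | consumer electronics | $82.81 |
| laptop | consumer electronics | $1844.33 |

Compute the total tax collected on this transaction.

Wall mirror $135.59: furniture → 7.75% → $10.51
Game controller $42.78: consumer electronics → 9% → $3.85
Greeting card $7.85: everything else → 7.75% → $0.61
Webcam $67.51: consumer electronics → 9% → $6.08
Mechanical keyboard $82.81: consumer electronics → 9% → $7.45
Laptop $1844.33: consumer electronics → 9% + 3.5% surcharge = 12.5% → $230.54
Total tax = $10.51 + $3.85 + $0.61 + $6.08 + $7.45 + $230.54 = $259.04

$259.04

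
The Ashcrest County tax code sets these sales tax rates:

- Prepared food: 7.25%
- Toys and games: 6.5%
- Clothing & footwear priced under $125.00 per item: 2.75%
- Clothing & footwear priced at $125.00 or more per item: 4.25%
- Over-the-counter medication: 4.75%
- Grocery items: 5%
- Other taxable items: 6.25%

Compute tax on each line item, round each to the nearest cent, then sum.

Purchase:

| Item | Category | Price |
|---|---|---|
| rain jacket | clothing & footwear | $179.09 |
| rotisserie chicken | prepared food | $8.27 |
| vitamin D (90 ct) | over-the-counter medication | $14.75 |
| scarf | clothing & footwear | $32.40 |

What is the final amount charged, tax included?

$244.31

Rain jacket $179.09: clothing & footwear, $125.00 or more → 4.25% → $7.61
Rotisserie chicken $8.27: prepared food → 7.25% → $0.60
Vitamin D (90 ct) $14.75: over-the-counter medication → 4.75% → $0.70
Scarf $32.40: clothing & footwear, under $125.00 → 2.75% → $0.89
Subtotal = $234.51; tax = $9.80; total due = $244.31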